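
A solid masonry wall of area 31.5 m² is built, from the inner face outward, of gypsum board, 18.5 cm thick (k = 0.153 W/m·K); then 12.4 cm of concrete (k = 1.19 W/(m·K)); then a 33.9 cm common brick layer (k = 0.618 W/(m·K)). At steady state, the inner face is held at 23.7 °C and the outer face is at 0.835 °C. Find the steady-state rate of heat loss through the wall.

Q = 387 W

Treat each layer as a resistance in series:
  R_gypsum board = L/(kA) = 0.185/(0.153·31.5) = 0.03839 K/W
  R_concrete = L/(kA) = 0.124/(1.19·31.5) = 0.003308 K/W
  R_common brick = L/(kA) = 0.339/(0.618·31.5) = 0.01741 K/W
ΣR = 0.03839 + 0.003308 + 0.01741 = 0.05911 K/W
Q = ΔT/ΣR = (23.7 °C − 0.835 °C)/0.05911 = 387 W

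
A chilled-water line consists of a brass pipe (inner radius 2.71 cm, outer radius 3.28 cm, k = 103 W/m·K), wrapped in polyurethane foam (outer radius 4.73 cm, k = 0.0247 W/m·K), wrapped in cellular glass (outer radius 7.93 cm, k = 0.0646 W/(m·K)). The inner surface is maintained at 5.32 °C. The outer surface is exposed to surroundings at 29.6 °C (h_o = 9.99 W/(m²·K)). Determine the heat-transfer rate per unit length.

Q' = 6.33 W/m

Resistance network (inner→outer):
  R'_brass = ln(0.0328/0.0271)/(2πk) = 0.1909/(2π·103) = 2.950×10^-4 m·K/W
  R'_polyurethane foam = ln(0.0473/0.0328)/(2πk) = 0.3661/(2π·0.0247) = 2.359 m·K/W
  R'_cellular glass = ln(0.0793/0.0473)/(2πk) = 0.5167/(2π·0.0646) = 1.273 m·K/W
  R'_conv,out = 1/(2πr h) = 1/(2π·0.0793·9.99) = 0.2009 m·K/W
ΣR = 2.950×10^-4 + 2.359 + 1.273 + 0.2009 = 3.833 m·K/W
Q' = ΔT/ΣR = (5.32 °C − 29.6 °C)/3.833 = -6.33 W/m
(Negative Q' ⇒ heat flows inward; heat gain = 6.33 W/m.)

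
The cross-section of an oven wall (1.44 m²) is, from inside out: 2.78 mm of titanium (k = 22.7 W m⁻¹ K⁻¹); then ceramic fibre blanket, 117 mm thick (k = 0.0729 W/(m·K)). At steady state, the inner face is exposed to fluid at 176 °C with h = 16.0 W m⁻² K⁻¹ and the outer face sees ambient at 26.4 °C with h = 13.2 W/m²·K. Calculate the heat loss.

Resistance network (inner→outer):
  R_conv,in = 1/(hA) = 1/(16.0·1.44) = 0.04340 K/W
  R_titanium = L/(kA) = 0.00278/(22.7·1.44) = 8.505×10^-5 K/W
  R_ceramic fibre blanket = L/(kA) = 0.117/(0.0729·1.44) = 1.115 K/W
  R_conv,out = 1/(hA) = 1/(13.2·1.44) = 0.05261 K/W
ΣR = 0.04340 + 8.505×10^-5 + 1.115 + 0.05261 = 1.211 K/W
Q = ΔT/ΣR = (176 °C − 26.4 °C)/1.211 = 124 W

Q = 124 W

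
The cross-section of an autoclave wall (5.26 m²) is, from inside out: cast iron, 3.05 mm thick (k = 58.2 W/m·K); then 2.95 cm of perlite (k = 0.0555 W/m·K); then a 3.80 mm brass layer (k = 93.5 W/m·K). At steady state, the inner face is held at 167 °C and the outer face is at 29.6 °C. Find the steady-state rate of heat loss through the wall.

Q = 1360 W

Resistance network (inner→outer):
  R_cast iron = L/(kA) = 0.00305/(58.2·5.26) = 9.963×10^-6 K/W
  R_perlite = L/(kA) = 0.0295/(0.0555·5.26) = 0.1011 K/W
  R_brass = L/(kA) = 0.00380/(93.5·5.26) = 7.727×10^-6 K/W
ΣR = 9.963×10^-6 + 0.1011 + 7.727×10^-6 = 0.1011 K/W
Q = ΔT/ΣR = (167 °C − 29.6 °C)/0.1011 = 1360 W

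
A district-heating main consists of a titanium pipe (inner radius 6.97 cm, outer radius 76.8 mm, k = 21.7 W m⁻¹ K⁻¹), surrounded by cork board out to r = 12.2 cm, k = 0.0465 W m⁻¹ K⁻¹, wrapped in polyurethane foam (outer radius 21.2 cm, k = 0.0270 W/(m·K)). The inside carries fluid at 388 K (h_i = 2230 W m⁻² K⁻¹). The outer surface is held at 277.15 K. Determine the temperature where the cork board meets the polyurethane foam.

T = 351.7 K

Resistance network (inner→outer):
  R'_conv,in = 1/(2πr h) = 1/(2π·0.0697·2230) = 0.001024 m·K/W
  R'_titanium = ln(0.0768/0.0697)/(2πk) = 0.09700/(2π·21.7) = 7.115×10^-4 m·K/W
  R'_cork board = ln(0.122/0.0768)/(2πk) = 0.4628/(2π·0.0465) = 1.584 m·K/W
  R'_polyurethane foam = ln(0.212/0.122)/(2πk) = 0.5526/(2π·0.0270) = 3.257 m·K/W
ΣR = 0.001024 + 7.115×10^-4 + 1.584 + 3.257 = 4.843 m·K/W
Q' = ΔT/ΣR = (388 K − 277.15 K)/4.843 = 22.89 W/m
From the inner boundary to the cork board/polyurethane foam interface, ΣR_partial = 1.586 m·K/W.
T_interface = T_in − Q'·ΣR_partial = 388 K − (22.89)(1.586) = 351.7 K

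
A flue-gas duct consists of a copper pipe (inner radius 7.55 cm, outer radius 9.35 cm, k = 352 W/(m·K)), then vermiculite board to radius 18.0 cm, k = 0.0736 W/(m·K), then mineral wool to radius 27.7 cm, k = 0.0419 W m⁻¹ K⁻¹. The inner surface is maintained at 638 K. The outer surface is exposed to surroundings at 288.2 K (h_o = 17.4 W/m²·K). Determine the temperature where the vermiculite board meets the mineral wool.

Resistance network (inner→outer):
  R'_copper = ln(0.0935/0.0755)/(2πk) = 0.2138/(2π·352) = 9.668×10^-5 m·K/W
  R'_vermiculite board = ln(0.180/0.0935)/(2πk) = 0.6550/(2π·0.0736) = 1.416 m·K/W
  R'_mineral wool = ln(0.277/0.180)/(2πk) = 0.4311/(2π·0.0419) = 1.637 m·K/W
  R'_conv,out = 1/(2πr h) = 1/(2π·0.277·17.4) = 0.03302 m·K/W
ΣR = 9.668×10^-5 + 1.416 + 1.637 + 0.03302 = 3.086 m·K/W
Q' = ΔT/ΣR = (638 K − 288.2 K)/3.086 = 113.4 W/m
From the inner boundary to the vermiculite board/mineral wool interface, ΣR_partial = 1.416 m·K/W.
T_interface = T_in − Q'·ΣR_partial = 638 K − (113.4)(1.416) = 477 K

T = 477 K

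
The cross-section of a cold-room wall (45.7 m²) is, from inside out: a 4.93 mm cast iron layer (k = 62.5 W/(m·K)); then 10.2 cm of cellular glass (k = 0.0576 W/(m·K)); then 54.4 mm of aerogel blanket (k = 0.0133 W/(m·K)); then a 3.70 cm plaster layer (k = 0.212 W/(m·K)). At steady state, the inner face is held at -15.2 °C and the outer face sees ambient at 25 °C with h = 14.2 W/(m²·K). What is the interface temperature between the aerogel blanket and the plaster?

Series thermal resistances, inner to outer:
  R_cast iron = L/(kA) = 0.00493/(62.5·45.7) = 1.726×10^-6 K/W
  R_cellular glass = L/(kA) = 0.102/(0.0576·45.7) = 0.03875 K/W
  R_aerogel blanket = L/(kA) = 0.0544/(0.0133·45.7) = 0.08950 K/W
  R_plaster = L/(kA) = 0.0370/(0.212·45.7) = 0.003819 K/W
  R_conv,out = 1/(hA) = 1/(14.2·45.7) = 0.001541 K/W
ΣR = 1.726×10^-6 + 0.03875 + 0.08950 + 0.003819 + 0.001541 = 0.1336 K/W
Q = ΔT/ΣR = (-15.2 °C − 25 °C)/0.1336 = -300.9 W
From the inner boundary to the aerogel blanket/plaster interface, ΣR_partial = 0.1283 K/W.
T_interface = T_in − Q·ΣR_partial = -15.2 °C − (-300.9)(0.1283) = 23.4 °C

T = 23.4 °C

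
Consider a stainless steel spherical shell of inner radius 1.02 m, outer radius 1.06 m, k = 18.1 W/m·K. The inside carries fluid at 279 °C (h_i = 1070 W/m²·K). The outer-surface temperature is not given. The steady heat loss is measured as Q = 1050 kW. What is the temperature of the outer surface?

T_out = 33.2 °C

Sum the resistances:
  R_conv,in = 1/(4πr²h) = 1/(4π·1.02²·1070) = 7.148×10^-5 K/W
  R_stainless steel = (1/1.02 − 1/1.06)/(4πk) = 0.03700/(4π·18.1) = 1.627×10^-4 K/W
ΣR = 2.341×10^-4 K/W
ΔT = Q·ΣR = 1.05×10^6 × 2.341×10^-4 = 245.8 K
Heat flows outward, so T_out = T_in − ΔT = 279 − 245.8 = 33.2 °C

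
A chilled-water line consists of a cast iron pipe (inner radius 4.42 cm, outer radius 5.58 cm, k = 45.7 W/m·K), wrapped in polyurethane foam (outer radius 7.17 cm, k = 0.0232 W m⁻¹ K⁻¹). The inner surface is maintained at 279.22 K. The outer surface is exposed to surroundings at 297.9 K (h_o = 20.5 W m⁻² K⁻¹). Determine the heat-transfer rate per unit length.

Series thermal resistances, inner to outer:
  R'_cast iron = ln(0.0558/0.0442)/(2πk) = 0.2330/(2π·45.7) = 8.116×10^-4 m·K/W
  R'_polyurethane foam = ln(0.0717/0.0558)/(2πk) = 0.2507/(2π·0.0232) = 1.720 m·K/W
  R'_conv,out = 1/(2πr h) = 1/(2π·0.0717·20.5) = 0.1083 m·K/W
ΣR = 8.116×10^-4 + 1.720 + 0.1083 = 1.829 m·K/W
Q' = ΔT/ΣR = (279.22 K − 297.9 K)/1.829 = -10.2 W/m
(Negative Q' ⇒ heat flows inward; heat gain = 10.2 W/m.)

Q' = 10.2 W/m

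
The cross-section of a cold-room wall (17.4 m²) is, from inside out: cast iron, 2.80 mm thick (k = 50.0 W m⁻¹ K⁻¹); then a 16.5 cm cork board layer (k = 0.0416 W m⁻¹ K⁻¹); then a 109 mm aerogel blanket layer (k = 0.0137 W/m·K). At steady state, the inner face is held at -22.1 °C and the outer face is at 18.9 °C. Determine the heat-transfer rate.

Resistance network (inner→outer):
  R_cast iron = L/(kA) = 0.00280/(50.0·17.4) = 3.218×10^-6 K/W
  R_cork board = L/(kA) = 0.165/(0.0416·17.4) = 0.2280 K/W
  R_aerogel blanket = L/(kA) = 0.109/(0.0137·17.4) = 0.4573 K/W
ΣR = 3.218×10^-6 + 0.2280 + 0.4573 = 0.6853 K/W
Q = ΔT/ΣR = (-22.1 °C − 18.9 °C)/0.6853 = -59.8 W
(Negative Q ⇒ heat flows inward; heat gain = 59.8 W.)

Q = 59.8 W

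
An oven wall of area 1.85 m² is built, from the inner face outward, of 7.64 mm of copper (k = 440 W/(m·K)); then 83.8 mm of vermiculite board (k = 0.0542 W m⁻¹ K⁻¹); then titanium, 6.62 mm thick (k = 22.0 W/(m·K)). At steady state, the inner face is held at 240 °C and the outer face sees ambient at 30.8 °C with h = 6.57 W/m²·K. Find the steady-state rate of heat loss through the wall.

Series thermal resistances, inner to outer:
  R_copper = L/(kA) = 0.00764/(440·1.85) = 9.386×10^-6 K/W
  R_vermiculite board = L/(kA) = 0.0838/(0.0542·1.85) = 0.8357 K/W
  R_titanium = L/(kA) = 0.00662/(22.0·1.85) = 1.627×10^-4 K/W
  R_conv,out = 1/(hA) = 1/(6.57·1.85) = 0.08227 K/W
ΣR = 9.386×10^-6 + 0.8357 + 1.627×10^-4 + 0.08227 = 0.9181 K/W
Q = ΔT/ΣR = (240 °C − 30.8 °C)/0.9181 = 228 W

Q = 228 W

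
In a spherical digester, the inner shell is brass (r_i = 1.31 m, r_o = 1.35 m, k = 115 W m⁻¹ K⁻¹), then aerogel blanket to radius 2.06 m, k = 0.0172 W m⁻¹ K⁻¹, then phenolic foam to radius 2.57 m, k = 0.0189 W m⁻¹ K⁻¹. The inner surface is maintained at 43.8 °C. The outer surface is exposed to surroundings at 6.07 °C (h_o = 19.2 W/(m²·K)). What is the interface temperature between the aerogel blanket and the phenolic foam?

T = 15.7 °C

Treat each layer as a resistance in series:
  R_brass = (1/1.31 − 1/1.35)/(4πk) = 0.02262/(4π·115) = 1.565×10^-5 K/W
  R_aerogel blanket = (1/1.35 − 1/2.06)/(4πk) = 0.2553/(4π·0.0172) = 1.181 K/W
  R_phenolic foam = (1/2.06 − 1/2.57)/(4πk) = 0.09633/(4π·0.0189) = 0.4056 K/W
  R_conv,out = 1/(4πr²h) = 1/(4π·2.57²·19.2) = 6.275×10^-4 K/W
ΣR = 1.565×10^-5 + 1.181 + 0.4056 + 6.275×10^-4 = 1.587 K/W
Q = ΔT/ΣR = (43.8 °C − 6.07 °C)/1.587 = 23.77 W
From the inner boundary to the aerogel blanket/phenolic foam interface, ΣR_partial = 1.181 K/W.
T_interface = T_in − Q·ΣR_partial = 43.8 °C − (23.77)(1.181) = 15.7 °C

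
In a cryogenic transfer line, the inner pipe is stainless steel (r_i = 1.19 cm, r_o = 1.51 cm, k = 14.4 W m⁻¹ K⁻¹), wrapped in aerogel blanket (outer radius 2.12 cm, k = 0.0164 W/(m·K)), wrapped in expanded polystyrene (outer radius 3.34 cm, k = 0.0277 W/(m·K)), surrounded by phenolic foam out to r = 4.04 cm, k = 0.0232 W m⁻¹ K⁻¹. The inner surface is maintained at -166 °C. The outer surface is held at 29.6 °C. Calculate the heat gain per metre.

Series thermal resistances, inner to outer:
  R'_stainless steel = ln(0.0151/0.0119)/(2πk) = 0.2382/(2π·14.4) = 0.002632 m·K/W
  R'_aerogel blanket = ln(0.0212/0.0151)/(2πk) = 0.3393/(2π·0.0164) = 3.293 m·K/W
  R'_expanded polystyrene = ln(0.0334/0.0212)/(2πk) = 0.4546/(2π·0.0277) = 2.612 m·K/W
  R'_phenolic foam = ln(0.0404/0.0334)/(2πk) = 0.1903/(2π·0.0232) = 1.305 m·K/W
ΣR = 0.002632 + 3.293 + 2.612 + 1.305 = 7.213 m·K/W
Q' = ΔT/ΣR = (-166 °C − 29.6 °C)/7.213 = -27.1 W/m
(Negative Q' ⇒ heat flows inward; heat gain = 27.1 W/m.)

Q' = 27.1 W/m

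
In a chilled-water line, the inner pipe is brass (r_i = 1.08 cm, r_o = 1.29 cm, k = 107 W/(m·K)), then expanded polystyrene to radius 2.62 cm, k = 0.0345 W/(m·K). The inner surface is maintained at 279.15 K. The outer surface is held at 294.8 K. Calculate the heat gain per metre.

Treat each layer as a resistance in series:
  R'_brass = ln(0.0129/0.0108)/(2πk) = 0.1777/(2π·107) = 2.643×10^-4 m·K/W
  R'_expanded polystyrene = ln(0.0262/0.0129)/(2πk) = 0.7085/(2π·0.0345) = 3.269 m·K/W
ΣR = 2.643×10^-4 + 3.269 = 3.269 m·K/W
Q' = ΔT/ΣR = (279.15 K − 294.8 K)/3.269 = -4.79 W/m
(Negative Q' ⇒ heat flows inward; heat gain = 4.79 W/m.)

Q' = 4.79 W/m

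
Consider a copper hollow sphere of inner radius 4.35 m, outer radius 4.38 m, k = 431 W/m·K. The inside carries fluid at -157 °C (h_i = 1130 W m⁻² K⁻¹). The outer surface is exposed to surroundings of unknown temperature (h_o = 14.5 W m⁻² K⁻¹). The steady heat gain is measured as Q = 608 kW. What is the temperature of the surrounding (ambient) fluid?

Series resistances:
  R_conv,in = 1/(4πr²h) = 1/(4π·4.35²·1130) = 3.722×10^-6 K/W
  R_copper = (1/4.35 − 1/4.38)/(4πk) = 0.001575/(4π·431) = 2.907×10^-7 K/W
  R_conv,out = 1/(4πr²h) = 1/(4π·4.38²·14.5) = 2.861×10^-4 K/W
ΣR = 2.901×10^-4 K/W
ΔT = Q·ΣR = 6.08×10^5 × 2.901×10^-4 = 176.4 K
Heat flows inward, so T_out = T_in + ΔT = -157 + 176.4 = 19.4 °C

T_out = 19.4 °C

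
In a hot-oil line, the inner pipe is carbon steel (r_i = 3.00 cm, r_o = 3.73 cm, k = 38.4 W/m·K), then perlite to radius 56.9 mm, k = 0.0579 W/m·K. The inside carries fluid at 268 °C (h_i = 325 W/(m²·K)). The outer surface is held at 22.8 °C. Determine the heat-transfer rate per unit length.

Series thermal resistances, inner to outer:
  R'_conv,in = 1/(2πr h) = 1/(2π·0.0300·325) = 0.01632 m·K/W
  R'_carbon steel = ln(0.0373/0.0300)/(2πk) = 0.2178/(2π·38.4) = 9.027×10^-4 m·K/W
  R'_perlite = ln(0.0569/0.0373)/(2πk) = 0.4223/(2π·0.0579) = 1.161 m·K/W
ΣR = 0.01632 + 9.027×10^-4 + 1.161 = 1.178 m·K/W
Q' = ΔT/ΣR = (268 °C − 22.8 °C)/1.178 = 208 W/m

Q' = 208 W/m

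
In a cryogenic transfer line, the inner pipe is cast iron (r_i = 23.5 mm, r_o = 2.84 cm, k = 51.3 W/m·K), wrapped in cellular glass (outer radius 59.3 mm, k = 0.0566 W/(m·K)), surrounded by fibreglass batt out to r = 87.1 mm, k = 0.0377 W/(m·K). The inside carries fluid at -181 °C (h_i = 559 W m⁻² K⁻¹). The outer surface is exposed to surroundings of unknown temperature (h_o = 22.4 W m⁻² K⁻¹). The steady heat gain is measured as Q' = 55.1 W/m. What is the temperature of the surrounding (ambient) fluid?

Sum the resistances:
  R'_conv,in = 1/(2πr h) = 1/(2π·0.0235·559) = 0.01212 m·K/W
  R'_cast iron = ln(0.0284/0.0235)/(2πk) = 0.1894/(2π·51.3) = 5.876×10^-4 m·K/W
  R'_cellular glass = ln(0.0593/0.0284)/(2πk) = 0.7362/(2π·0.0566) = 2.070 m·K/W
  R'_fibreglass batt = ln(0.0871/0.0593)/(2πk) = 0.3844/(2π·0.0377) = 1.623 m·K/W
  R'_conv,out = 1/(2πr h) = 1/(2π·0.0871·22.4) = 0.08157 m·K/W
ΣR = 3.787 m·K/W
ΔT = Q'·ΣR = 55.1 × 3.787 = 208.7 K
Heat flows inward, so T_out = T_in + ΔT = -181 + 208.7 = 27.7 °C

T_out = 27.7 °C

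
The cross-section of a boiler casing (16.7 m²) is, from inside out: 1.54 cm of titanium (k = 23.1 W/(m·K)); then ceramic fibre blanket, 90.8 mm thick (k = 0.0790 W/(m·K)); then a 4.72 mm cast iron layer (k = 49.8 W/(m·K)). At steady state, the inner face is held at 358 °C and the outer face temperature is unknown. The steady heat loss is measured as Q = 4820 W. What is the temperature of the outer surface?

Series resistances:
  R_titanium = L/(kA) = 0.0154/(23.1·16.7) = 3.992×10^-5 K/W
  R_ceramic fibre blanket = L/(kA) = 0.0908/(0.0790·16.7) = 0.06882 K/W
  R_cast iron = L/(kA) = 0.00472/(49.8·16.7) = 5.675×10^-6 K/W
ΣR = 0.06887 K/W
ΔT = Q·ΣR = 4820 × 0.06887 = 332.0 K
Heat flows outward, so T_out = T_in − ΔT = 358 − 332.0 = 26.0 °C

T_out = 26.0 °C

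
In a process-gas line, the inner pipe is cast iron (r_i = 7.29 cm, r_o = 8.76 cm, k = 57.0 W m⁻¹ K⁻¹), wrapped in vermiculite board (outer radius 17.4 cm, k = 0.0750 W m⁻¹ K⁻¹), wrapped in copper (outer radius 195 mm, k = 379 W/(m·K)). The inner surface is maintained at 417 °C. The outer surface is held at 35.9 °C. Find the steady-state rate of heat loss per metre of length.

Q' = 262 W/m

Resistance network (inner→outer):
  R'_cast iron = ln(0.0876/0.0729)/(2πk) = 0.1837/(2π·57.0) = 5.129×10^-4 m·K/W
  R'_vermiculite board = ln(0.174/0.0876)/(2πk) = 0.6863/(2π·0.0750) = 1.456 m·K/W
  R'_copper = ln(0.195/0.174)/(2πk) = 0.1139/(2π·379) = 4.785×10^-5 m·K/W
ΣR = 5.129×10^-4 + 1.456 + 4.785×10^-5 = 1.457 m·K/W
Q' = ΔT/ΣR = (417 °C − 35.9 °C)/1.457 = 262 W/m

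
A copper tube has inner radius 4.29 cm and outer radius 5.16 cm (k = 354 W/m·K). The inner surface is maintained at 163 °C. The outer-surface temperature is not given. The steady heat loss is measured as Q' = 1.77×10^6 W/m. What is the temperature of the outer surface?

Series resistances:
  R'_copper = ln(0.0516/0.0429)/(2πk) = 0.1846/(2π·354) = 8.302×10^-5 m·K/W
ΣR = 8.302×10^-5 m·K/W
ΔT = Q'·ΣR = 1.77×10^6 × 8.302×10^-5 = 146.9 K
Heat flows outward, so T_out = T_in − ΔT = 163 − 146.9 = 16.1 °C

T_out = 16.1 °C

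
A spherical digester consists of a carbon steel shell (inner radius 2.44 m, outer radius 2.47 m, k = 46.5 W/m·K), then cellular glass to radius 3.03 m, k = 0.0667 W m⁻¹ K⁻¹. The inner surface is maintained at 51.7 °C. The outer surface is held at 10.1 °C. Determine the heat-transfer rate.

Treat each layer as a resistance in series:
  R_carbon steel = (1/2.44 − 1/2.47)/(4πk) = 0.004978/(4π·46.5) = 8.519×10^-6 K/W
  R_cellular glass = (1/2.47 − 1/3.03)/(4πk) = 0.07483/(4π·0.0667) = 0.08927 K/W
ΣR = 8.519×10^-6 + 0.08927 = 0.08928 K/W
Q = ΔT/ΣR = (51.7 °C − 10.1 °C)/0.08928 = 466 W

Q = 466 W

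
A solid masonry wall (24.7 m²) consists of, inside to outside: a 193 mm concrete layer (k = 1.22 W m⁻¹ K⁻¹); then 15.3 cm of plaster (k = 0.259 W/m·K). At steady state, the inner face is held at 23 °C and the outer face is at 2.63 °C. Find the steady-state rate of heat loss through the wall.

Resistance network (inner→outer):
  R_concrete = L/(kA) = 0.193/(1.22·24.7) = 0.006405 K/W
  R_plaster = L/(kA) = 0.153/(0.259·24.7) = 0.02392 K/W
ΣR = 0.006405 + 0.02392 = 0.03033 K/W
Q = ΔT/ΣR = (23 °C − 2.63 °C)/0.03033 = 672 W

Q = 672 W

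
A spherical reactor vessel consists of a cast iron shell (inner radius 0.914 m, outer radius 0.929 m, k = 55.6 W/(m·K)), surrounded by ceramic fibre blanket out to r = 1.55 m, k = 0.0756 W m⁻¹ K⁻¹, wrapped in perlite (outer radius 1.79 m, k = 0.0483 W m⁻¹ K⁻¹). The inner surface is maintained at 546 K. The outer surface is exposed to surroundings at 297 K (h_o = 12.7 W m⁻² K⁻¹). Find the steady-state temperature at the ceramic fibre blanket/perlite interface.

Treat each layer as a resistance in series:
  R_cast iron = (1/0.914 − 1/0.929)/(4πk) = 0.01767/(4π·55.6) = 2.528×10^-5 K/W
  R_ceramic fibre blanket = (1/0.929 − 1/1.55)/(4πk) = 0.4313/(4π·0.0756) = 0.4540 K/W
  R_perlite = (1/1.55 − 1/1.79)/(4πk) = 0.08650/(4π·0.0483) = 0.1425 K/W
  R_conv,out = 1/(4πr²h) = 1/(4π·1.79²·12.7) = 0.001956 K/W
ΣR = 2.528×10^-5 + 0.4540 + 0.1425 + 0.001956 = 0.5985 K/W
Q = ΔT/ΣR = (546 K − 297 K)/0.5985 = 416.0 W
From the inner boundary to the ceramic fibre blanket/perlite interface, ΣR_partial = 0.4540 K/W.
T_interface = T_in − Q·ΣR_partial = 546 K − (416.0)(0.4540) = 357.1 K

T = 357.1 K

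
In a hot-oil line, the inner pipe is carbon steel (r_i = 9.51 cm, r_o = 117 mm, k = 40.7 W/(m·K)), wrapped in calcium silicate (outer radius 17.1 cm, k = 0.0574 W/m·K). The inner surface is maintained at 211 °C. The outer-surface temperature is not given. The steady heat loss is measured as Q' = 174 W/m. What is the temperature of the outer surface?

T_out = 27.8 °C

Series resistances:
  R'_carbon steel = ln(0.117/0.0951)/(2πk) = 0.2072/(2π·40.7) = 8.104×10^-4 m·K/W
  R'_calcium silicate = ln(0.171/0.117)/(2πk) = 0.3795/(2π·0.0574) = 1.052 m·K/W
ΣR = 1.053 m·K/W
ΔT = Q'·ΣR = 174 × 1.053 = 183.2 K
Heat flows outward, so T_out = T_in − ΔT = 211 − 183.2 = 27.8 °C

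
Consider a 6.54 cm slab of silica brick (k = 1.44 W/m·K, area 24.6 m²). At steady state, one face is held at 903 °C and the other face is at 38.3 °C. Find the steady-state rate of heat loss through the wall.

Q = 4.68×10^5 W

Q = kA·ΔT/L = 1.44 × 24.6 × |903 °C − 38.3 °C| / 0.0654 = 4.68×10^5 W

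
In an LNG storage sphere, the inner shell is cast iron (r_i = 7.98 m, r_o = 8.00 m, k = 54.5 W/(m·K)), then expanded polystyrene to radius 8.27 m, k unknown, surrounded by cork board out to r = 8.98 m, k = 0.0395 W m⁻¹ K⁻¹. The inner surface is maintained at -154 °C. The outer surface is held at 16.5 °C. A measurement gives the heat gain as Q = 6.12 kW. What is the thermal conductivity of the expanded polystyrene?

ΣR = ΔT/Q = |-154 − 16.5|/6120 = 0.02786 K/W
Known resistances:
  R_cast iron = (1/7.98 − 1/8.00)/(4πk) = 3.133×10^-4/(4π·54.5) = 4.574×10^-7 K/W
  R_cork board = (1/8.27 − 1/8.98)/(4πk) = 0.009560/(4π·0.0395) = 0.01926 K/W
R_expanded polystyrene = ΣR − ΣR_known = 0.02786 − 0.01926 = 0.008600 K/W
(1/r₁−1/r₂)/(4πk) = 0.008600 ⇒ k = 0.004081/(4π·0.008600) = 0.0378 W/m·K

k = 0.0378 W/m·K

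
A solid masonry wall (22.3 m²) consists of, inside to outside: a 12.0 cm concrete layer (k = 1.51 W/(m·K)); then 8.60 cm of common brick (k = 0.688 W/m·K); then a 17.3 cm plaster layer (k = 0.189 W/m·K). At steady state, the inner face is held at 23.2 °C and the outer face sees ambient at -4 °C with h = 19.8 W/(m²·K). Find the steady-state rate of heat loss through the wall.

Q = 518 W

Treat each layer as a resistance in series:
  R_concrete = L/(kA) = 0.120/(1.51·22.3) = 0.003564 K/W
  R_common brick = L/(kA) = 0.0860/(0.688·22.3) = 0.005605 K/W
  R_plaster = L/(kA) = 0.173/(0.189·22.3) = 0.04105 K/W
  R_conv,out = 1/(hA) = 1/(19.8·22.3) = 0.002265 K/W
ΣR = 0.003564 + 0.005605 + 0.04105 + 0.002265 = 0.05248 K/W
Q = ΔT/ΣR = (23.2 °C − -4 °C)/0.05248 = 518 W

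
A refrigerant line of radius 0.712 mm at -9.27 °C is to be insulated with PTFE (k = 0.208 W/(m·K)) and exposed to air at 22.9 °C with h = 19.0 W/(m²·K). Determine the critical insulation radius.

r_cr = 1.09 cm

For a cylinder, r_cr = k_ins/h = 0.208/19.0 = 0.0109 m = 1.09 cm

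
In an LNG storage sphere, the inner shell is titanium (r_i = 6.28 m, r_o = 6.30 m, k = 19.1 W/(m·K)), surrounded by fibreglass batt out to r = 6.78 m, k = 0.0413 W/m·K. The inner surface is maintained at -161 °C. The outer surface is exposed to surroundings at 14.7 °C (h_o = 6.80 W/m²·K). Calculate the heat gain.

Treat each layer as a resistance in series:
  R_titanium = (1/6.28 − 1/6.30)/(4πk) = 5.055×10^-4/(4π·19.1) = 2.106×10^-6 K/W
  R_fibreglass batt = (1/6.30 − 1/6.78)/(4πk) = 0.01124/(4π·0.0413) = 0.02165 K/W
  R_conv,out = 1/(4πr²h) = 1/(4π·6.78²·6.80) = 2.546×10^-4 K/W
ΣR = 2.106×10^-6 + 0.02165 + 2.546×10^-4 = 0.02191 K/W
Q = ΔT/ΣR = (-161 °C − 14.7 °C)/0.02191 = -8020 W
(Negative Q ⇒ heat flows inward; heat gain = 8020 W.)

Q = 8.02 kW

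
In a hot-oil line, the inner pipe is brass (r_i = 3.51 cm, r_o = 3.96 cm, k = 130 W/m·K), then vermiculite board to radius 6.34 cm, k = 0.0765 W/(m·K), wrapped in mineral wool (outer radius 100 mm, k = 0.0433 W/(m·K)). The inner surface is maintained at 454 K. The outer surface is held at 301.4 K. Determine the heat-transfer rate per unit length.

Resistance network (inner→outer):
  R'_brass = ln(0.0396/0.0351)/(2πk) = 0.1206/(2π·130) = 1.477×10^-4 m·K/W
  R'_vermiculite board = ln(0.0634/0.0396)/(2πk) = 0.4706/(2π·0.0765) = 0.9791 m·K/W
  R'_mineral wool = ln(0.100/0.0634)/(2πk) = 0.4557/(2π·0.0433) = 1.675 m·K/W
ΣR = 1.477×10^-4 + 0.9791 + 1.675 = 2.654 m·K/W
Q' = ΔT/ΣR = (454 K − 301.4 K)/2.654 = 57.5 W/m

Q' = 57.5 W/m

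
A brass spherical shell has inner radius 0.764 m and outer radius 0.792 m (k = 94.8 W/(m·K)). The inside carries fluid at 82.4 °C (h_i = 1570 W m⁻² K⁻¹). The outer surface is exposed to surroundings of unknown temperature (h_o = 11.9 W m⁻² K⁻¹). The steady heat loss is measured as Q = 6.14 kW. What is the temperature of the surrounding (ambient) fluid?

T_out = 16.2 °C

Series resistances:
  R_conv,in = 1/(4πr²h) = 1/(4π·0.764²·1570) = 8.684×10^-5 K/W
  R_brass = (1/0.764 − 1/0.792)/(4πk) = 0.04627/(4π·94.8) = 3.884×10^-5 K/W
  R_conv,out = 1/(4πr²h) = 1/(4π·0.792²·11.9) = 0.01066 K/W
ΣR = 0.01079 K/W
ΔT = Q·ΣR = 6140 × 0.01079 = 66.25 K
Heat flows outward, so T_out = T_in − ΔT = 82.4 − 66.25 = 16.2 °C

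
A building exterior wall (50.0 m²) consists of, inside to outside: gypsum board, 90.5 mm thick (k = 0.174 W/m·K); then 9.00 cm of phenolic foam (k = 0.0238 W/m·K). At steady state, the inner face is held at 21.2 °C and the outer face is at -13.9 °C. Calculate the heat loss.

Q = 408 W

Treat each layer as a resistance in series:
  R_gypsum board = L/(kA) = 0.0905/(0.174·50.0) = 0.01040 K/W
  R_phenolic foam = L/(kA) = 0.0900/(0.0238·50.0) = 0.07563 K/W
ΣR = 0.01040 + 0.07563 = 0.08603 K/W
Q = ΔT/ΣR = (21.2 °C − -13.9 °C)/0.08603 = 408 W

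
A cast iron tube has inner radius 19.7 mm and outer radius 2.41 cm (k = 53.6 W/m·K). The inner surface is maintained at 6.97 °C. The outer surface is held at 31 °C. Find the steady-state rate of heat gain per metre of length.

Q' = 40.1 kW/m

Q' = 2πk·ΔT/ln(r₂/r₁) = 2π × 53.6 × 24.03 / ln(0.0241/0.0197) = 40100 W/m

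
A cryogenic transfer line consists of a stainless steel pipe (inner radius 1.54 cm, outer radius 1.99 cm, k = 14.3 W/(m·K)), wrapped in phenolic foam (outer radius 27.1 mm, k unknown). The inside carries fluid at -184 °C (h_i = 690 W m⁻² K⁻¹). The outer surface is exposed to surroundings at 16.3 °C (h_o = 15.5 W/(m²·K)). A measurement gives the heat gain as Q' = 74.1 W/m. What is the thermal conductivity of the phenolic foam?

k = 0.0213 W/m·K

ΣR = ΔT/Q' = |-184 − 16.3|/74.1 = 2.703 m·K/W
Known resistances:
  R'_conv,in = 1/(2πr h) = 1/(2π·0.0154·690) = 0.01498 m·K/W
  R'_stainless steel = ln(0.0199/0.0154)/(2πk) = 0.2564/(2π·14.3) = 0.002853 m·K/W
  R'_conv,out = 1/(2πr h) = 1/(2π·0.0271·15.5) = 0.3789 m·K/W
R_phenolic foam = ΣR − ΣR_known = 2.703 − 0.3967 = 2.306 m·K/W
ln(r₂/r₁)/(2πk) = 2.306 ⇒ k = 0.3088/(2π·2.306) = 0.0213 W/m·K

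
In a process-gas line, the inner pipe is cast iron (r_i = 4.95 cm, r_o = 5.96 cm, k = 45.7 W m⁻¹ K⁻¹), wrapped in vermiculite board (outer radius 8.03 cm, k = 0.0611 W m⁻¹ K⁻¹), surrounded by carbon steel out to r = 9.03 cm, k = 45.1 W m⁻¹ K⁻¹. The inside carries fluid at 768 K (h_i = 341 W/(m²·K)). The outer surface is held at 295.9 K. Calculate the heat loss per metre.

Q' = 600 W/m

Resistance network (inner→outer):
  R'_conv,in = 1/(2πr h) = 1/(2π·0.0495·341) = 0.009429 m·K/W
  R'_cast iron = ln(0.0596/0.0495)/(2πk) = 0.1857/(2π·45.7) = 6.467×10^-4 m·K/W
  R'_vermiculite board = ln(0.0803/0.0596)/(2πk) = 0.2981/(2π·0.0611) = 0.7765 m·K/W
  R'_carbon steel = ln(0.0903/0.0803)/(2πk) = 0.1174/(2π·45.1) = 4.142×10^-4 m·K/W
ΣR = 0.009429 + 6.467×10^-4 + 0.7765 + 4.142×10^-4 = 0.7870 m·K/W
Q' = ΔT/ΣR = (768 K − 295.9 K)/0.7870 = 600 W/m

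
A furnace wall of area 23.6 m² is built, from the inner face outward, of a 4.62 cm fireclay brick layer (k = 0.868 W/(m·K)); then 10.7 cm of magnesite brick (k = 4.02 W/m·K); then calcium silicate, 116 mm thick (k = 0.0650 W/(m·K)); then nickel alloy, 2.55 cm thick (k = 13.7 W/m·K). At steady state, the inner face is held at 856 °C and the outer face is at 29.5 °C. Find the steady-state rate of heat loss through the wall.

Resistance network (inner→outer):
  R_fireclay brick = L/(kA) = 0.0462/(0.868·23.6) = 0.002255 K/W
  R_magnesite brick = L/(kA) = 0.107/(4.02·23.6) = 0.001128 K/W
  R_calcium silicate = L/(kA) = 0.116/(0.0650·23.6) = 0.07562 K/W
  R_nickel alloy = L/(kA) = 0.0255/(13.7·23.6) = 7.887×10^-5 K/W
ΣR = 0.002255 + 0.001128 + 0.07562 + 7.887×10^-5 = 0.07908 K/W
Q = ΔT/ΣR = (856 °C − 29.5 °C)/0.07908 = 10500 W

Q = 10.5 kW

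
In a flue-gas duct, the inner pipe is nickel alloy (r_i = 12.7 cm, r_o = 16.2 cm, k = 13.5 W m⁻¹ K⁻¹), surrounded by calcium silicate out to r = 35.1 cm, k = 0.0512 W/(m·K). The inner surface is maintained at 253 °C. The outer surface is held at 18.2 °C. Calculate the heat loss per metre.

Q' = 97.6 W/m

Treat each layer as a resistance in series:
  R'_nickel alloy = ln(0.162/0.127)/(2πk) = 0.2434/(2π·13.5) = 0.002870 m·K/W
  R'_calcium silicate = ln(0.351/0.162)/(2πk) = 0.7732/(2π·0.0512) = 2.403 m·K/W
ΣR = 0.002870 + 2.403 = 2.406 m·K/W
Q' = ΔT/ΣR = (253 °C − 18.2 °C)/2.406 = 97.6 W/m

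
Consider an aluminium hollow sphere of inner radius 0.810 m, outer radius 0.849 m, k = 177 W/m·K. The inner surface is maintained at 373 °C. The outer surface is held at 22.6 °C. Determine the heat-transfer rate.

Q = 4πk·ΔT/(1/r₁ − 1/r₂) = 4π × 177 × 350.4 / (1/0.810 − 1/0.849) = 1.37×10^7 W

Q = 13700 kW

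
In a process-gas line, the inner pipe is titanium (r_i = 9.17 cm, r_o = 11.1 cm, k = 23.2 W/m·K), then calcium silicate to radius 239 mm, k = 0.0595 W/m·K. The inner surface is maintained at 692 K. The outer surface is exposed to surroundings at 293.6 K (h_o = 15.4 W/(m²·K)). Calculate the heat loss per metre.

Q' = 190 W/m

Resistance network (inner→outer):
  R'_titanium = ln(0.111/0.0917)/(2πk) = 0.1910/(2π·23.2) = 0.001310 m·K/W
  R'_calcium silicate = ln(0.239/0.111)/(2πk) = 0.7669/(2π·0.0595) = 2.051 m·K/W
  R'_conv,out = 1/(2πr h) = 1/(2π·0.239·15.4) = 0.04324 m·K/W
ΣR = 0.001310 + 2.051 + 0.04324 = 2.096 m·K/W
Q' = ΔT/ΣR = (692 K − 293.6 K)/2.096 = 190 W/m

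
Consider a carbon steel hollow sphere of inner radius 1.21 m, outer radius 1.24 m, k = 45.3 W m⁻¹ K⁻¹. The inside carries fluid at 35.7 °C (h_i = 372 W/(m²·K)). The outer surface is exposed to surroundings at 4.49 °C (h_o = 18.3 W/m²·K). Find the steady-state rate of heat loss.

Treat each layer as a resistance in series:
  R_conv,in = 1/(4πr²h) = 1/(4π·1.21²·372) = 1.461×10^-4 K/W
  R_carbon steel = (1/1.21 − 1/1.24)/(4πk) = 0.01999/(4π·45.3) = 3.512×10^-5 K/W
  R_conv,out = 1/(4πr²h) = 1/(4π·1.24²·18.3) = 0.002828 K/W
ΣR = 1.461×10^-4 + 3.512×10^-5 + 0.002828 = 0.003009 K/W
Q = ΔT/ΣR = (35.7 °C − 4.49 °C)/0.003009 = 10400 W

Q = 10.4 kW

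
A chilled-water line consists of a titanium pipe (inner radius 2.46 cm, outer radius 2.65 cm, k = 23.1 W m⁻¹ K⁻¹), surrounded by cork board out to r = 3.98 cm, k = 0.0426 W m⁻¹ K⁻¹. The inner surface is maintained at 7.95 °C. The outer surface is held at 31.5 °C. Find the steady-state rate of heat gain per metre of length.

Treat each layer as a resistance in series:
  R'_titanium = ln(0.0265/0.0246)/(2πk) = 0.07440/(2π·23.1) = 5.126×10^-4 m·K/W
  R'_cork board = ln(0.0398/0.0265)/(2πk) = 0.4067/(2π·0.0426) = 1.520 m·K/W
ΣR = 5.126×10^-4 + 1.520 = 1.521 m·K/W
Q' = ΔT/ΣR = (7.95 °C − 31.5 °C)/1.521 = -15.5 W/m
(Negative Q' ⇒ heat flows inward; heat gain = 15.5 W/m.)

Q' = 15.5 W/m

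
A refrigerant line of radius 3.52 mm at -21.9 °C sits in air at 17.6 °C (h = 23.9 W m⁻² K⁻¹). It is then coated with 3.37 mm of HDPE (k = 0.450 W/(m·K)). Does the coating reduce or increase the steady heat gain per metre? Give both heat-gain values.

Critical radius for a cylinder: r_cr = k/h = 0.0188 m = 1.88 cm.
Outer radius after coating: r₂ = 0.00352 + 0.00337 = 0.00689 m.
Since r₁ < r_cr and r₂ ≤ r_cr, the coating moves toward the maximum at r_cr — heat gain rises.
Bare: R = 1/(2πr₁h) = 1.892 m·K/W; Q = 39.5/1.892 = 20.9 W/m.
Coated: R = R_cond + R_conv = 1.204 m·K/W; Q = 39.5/1.204 = 32.8 W/m.

increases: 20.9 → 32.8 W/m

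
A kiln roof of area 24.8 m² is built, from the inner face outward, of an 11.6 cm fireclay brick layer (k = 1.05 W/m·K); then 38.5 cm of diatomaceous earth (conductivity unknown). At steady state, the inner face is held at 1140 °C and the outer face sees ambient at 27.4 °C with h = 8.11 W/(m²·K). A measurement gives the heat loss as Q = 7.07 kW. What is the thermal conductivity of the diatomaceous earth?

ΣR = ΔT/Q = |1140 − 27.4|/7070 = 0.1574 K/W
Known resistances:
  R_fireclay brick = L/(kA) = 0.116/(1.05·24.8) = 0.004455 K/W
  R_conv,out = 1/(hA) = 1/(8.11·24.8) = 0.004972 K/W
R_diatomaceous earth = ΣR − ΣR_known = 0.1574 − 0.009427 = 0.1480 K/W
L/(kA) = 0.1480 ⇒ k = 0.385/(0.1480·24.8) = 0.105 W/m·K

k = 0.105 W/m·K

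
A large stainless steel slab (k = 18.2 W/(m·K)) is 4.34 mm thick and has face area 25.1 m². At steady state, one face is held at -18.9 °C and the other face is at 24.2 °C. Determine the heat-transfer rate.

Q = 4.54×10^6 W

Q = kA·ΔT/L = 18.2 × 25.1 × |-18.9 °C − 24.2 °C| / 0.00434 = 4.54×10^6 W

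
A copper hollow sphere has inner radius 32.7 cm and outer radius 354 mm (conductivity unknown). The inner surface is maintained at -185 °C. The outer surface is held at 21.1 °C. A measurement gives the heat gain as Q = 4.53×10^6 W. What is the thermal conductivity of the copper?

k = 408 W/m·K

ΣR = ΔT/Q = |-185 − 21.1|/4.53×10^6 = 4.550×10^-5 K/W
(1/r₁−1/r₂)/(4πk) = 4.550×10^-5 ⇒ k = 0.2332/(4π·4.550×10^-5) = 408 W/m·K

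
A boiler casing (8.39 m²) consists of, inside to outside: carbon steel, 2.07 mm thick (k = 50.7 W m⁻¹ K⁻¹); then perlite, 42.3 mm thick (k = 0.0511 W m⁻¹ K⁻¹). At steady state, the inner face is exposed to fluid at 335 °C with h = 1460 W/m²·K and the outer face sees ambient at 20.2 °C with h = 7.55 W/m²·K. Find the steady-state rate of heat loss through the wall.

Series thermal resistances, inner to outer:
  R_conv,in = 1/(hA) = 1/(1460·8.39) = 8.164×10^-5 K/W
  R_carbon steel = L/(kA) = 0.00207/(50.7·8.39) = 4.866×10^-6 K/W
  R_perlite = L/(kA) = 0.0423/(0.0511·8.39) = 0.09866 K/W
  R_conv,out = 1/(hA) = 1/(7.55·8.39) = 0.01579 K/W
ΣR = 8.164×10^-5 + 4.866×10^-6 + 0.09866 + 0.01579 = 0.1145 K/W
Q = ΔT/ΣR = (335 °C − 20.2 °C)/0.1145 = 2750 W

Q = 2750 W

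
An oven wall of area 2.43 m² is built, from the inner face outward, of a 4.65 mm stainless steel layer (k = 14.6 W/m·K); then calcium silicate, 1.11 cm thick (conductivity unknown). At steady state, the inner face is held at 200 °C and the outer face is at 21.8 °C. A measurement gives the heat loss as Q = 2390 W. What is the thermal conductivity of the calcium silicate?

k = 0.0614 W/m·K

ΣR = ΔT/Q = |200 − 21.8|/2390 = 0.07456 K/W
Known resistances:
  R_stainless steel = L/(kA) = 0.00465/(14.6·2.43) = 1.311×10^-4 K/W
R_calcium silicate = ΣR − ΣR_known = 0.07456 − 1.311×10^-4 = 0.07443 K/W
L/(kA) = 0.07443 ⇒ k = 0.0111/(0.07443·2.43) = 0.0614 W/m·K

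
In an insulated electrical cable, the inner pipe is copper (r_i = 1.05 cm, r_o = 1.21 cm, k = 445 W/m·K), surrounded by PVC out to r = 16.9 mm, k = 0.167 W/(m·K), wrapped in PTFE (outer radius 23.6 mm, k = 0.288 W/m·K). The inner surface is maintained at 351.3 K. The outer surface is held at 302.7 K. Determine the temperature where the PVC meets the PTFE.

Treat each layer as a resistance in series:
  R'_copper = ln(0.0121/0.0105)/(2πk) = 0.1418/(2π·445) = 5.073×10^-5 m·K/W
  R'_PVC = ln(0.0169/0.0121)/(2πk) = 0.3341/(2π·0.167) = 0.3184 m·K/W
  R'_PTFE = ln(0.0236/0.0169)/(2πk) = 0.3339/(2π·0.288) = 0.1845 m·K/W
ΣR = 5.073×10^-5 + 0.3184 + 0.1845 = 0.5030 m·K/W
Q' = ΔT/ΣR = (351.3 K − 302.7 K)/0.5030 = 96.62 W/m
From the inner boundary to the PVC/PTFE interface, ΣR_partial = 0.3185 m·K/W.
T_interface = T_in − Q'·ΣR_partial = 351.3 K − (96.62)(0.3185) = 320.5 K

T = 320.5 K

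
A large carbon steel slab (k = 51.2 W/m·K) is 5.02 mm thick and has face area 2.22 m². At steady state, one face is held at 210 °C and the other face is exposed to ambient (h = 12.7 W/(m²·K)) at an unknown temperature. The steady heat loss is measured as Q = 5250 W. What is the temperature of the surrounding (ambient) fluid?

T_out = 23.6 °C

Series resistances:
  R_carbon steel = L/(kA) = 0.00502/(51.2·2.22) = 4.417×10^-5 K/W
  R_conv,out = 1/(hA) = 1/(12.7·2.22) = 0.03547 K/W
ΣR = 0.03551 K/W
ΔT = Q·ΣR = 5250 × 0.03551 = 186.4 K
Heat flows outward, so T_out = T_in − ΔT = 210 − 186.4 = 23.6 °C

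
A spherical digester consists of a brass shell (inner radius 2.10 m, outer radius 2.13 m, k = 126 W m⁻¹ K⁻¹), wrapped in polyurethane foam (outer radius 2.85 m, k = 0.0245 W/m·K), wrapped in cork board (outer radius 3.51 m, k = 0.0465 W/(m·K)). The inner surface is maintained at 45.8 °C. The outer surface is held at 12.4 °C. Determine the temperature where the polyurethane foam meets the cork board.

T = 20.0 °C

Series thermal resistances, inner to outer:
  R_brass = (1/2.10 − 1/2.13)/(4πk) = 0.006707/(4π·126) = 4.236×10^-6 K/W
  R_polyurethane foam = (1/2.13 − 1/2.85)/(4πk) = 0.1186/(4π·0.0245) = 0.3852 K/W
  R_cork board = (1/2.85 − 1/3.51)/(4πk) = 0.06598/(4π·0.0465) = 0.1129 K/W
ΣR = 4.236×10^-6 + 0.3852 + 0.1129 = 0.4981 K/W
Q = ΔT/ΣR = (45.8 °C − 12.4 °C)/0.4981 = 67.05 W
From the inner boundary to the polyurethane foam/cork board interface, ΣR_partial = 0.3852 K/W.
T_interface = T_in − Q·ΣR_partial = 45.8 °C − (67.05)(0.3852) = 20.0 °C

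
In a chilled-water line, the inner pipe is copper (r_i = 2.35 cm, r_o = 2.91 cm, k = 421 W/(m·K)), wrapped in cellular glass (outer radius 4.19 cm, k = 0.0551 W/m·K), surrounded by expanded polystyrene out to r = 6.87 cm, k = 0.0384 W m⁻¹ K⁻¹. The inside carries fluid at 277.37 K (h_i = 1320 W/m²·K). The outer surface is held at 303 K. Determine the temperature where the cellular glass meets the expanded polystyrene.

T = 286.1 K

Series thermal resistances, inner to outer:
  R'_conv,in = 1/(2πr h) = 1/(2π·0.0235·1320) = 0.005131 m·K/W
  R'_copper = ln(0.0291/0.0235)/(2πk) = 0.2137/(2π·421) = 8.080×10^-5 m·K/W
  R'_cellular glass = ln(0.0419/0.0291)/(2πk) = 0.3645/(2π·0.0551) = 1.053 m·K/W
  R'_expanded polystyrene = ln(0.0687/0.0419)/(2πk) = 0.4945/(2π·0.0384) = 2.049 m·K/W
ΣR = 0.005131 + 8.080×10^-5 + 1.053 + 2.049 = 3.107 m·K/W
Q' = ΔT/ΣR = (277.37 K − 303 K)/3.107 = -8.249 W/m
From the inner boundary to the cellular glass/expanded polystyrene interface, ΣR_partial = 1.058 m·K/W.
T_interface = T_in − Q'·ΣR_partial = 277.37 K − (-8.249)(1.058) = 286.1 K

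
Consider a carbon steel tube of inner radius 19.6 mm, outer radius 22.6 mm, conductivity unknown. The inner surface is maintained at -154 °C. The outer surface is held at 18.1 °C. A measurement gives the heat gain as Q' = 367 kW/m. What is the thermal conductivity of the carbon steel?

ΣR = ΔT/Q' = |-154 − 18.1|/3.67×10^5 = 4.689×10^-4 m·K/W
ln(r₂/r₁)/(2πk) = 4.689×10^-4 ⇒ k = 0.1424/(2π·4.689×10^-4) = 48.3 W/m·K

k = 48.3 W/m·K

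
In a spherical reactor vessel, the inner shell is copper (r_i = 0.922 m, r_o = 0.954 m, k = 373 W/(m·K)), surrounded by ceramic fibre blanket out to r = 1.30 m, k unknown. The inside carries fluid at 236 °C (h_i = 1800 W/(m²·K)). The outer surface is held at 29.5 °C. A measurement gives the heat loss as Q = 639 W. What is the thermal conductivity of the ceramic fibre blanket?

k = 0.0687 W/m·K

ΣR = ΔT/Q = |236 − 29.5|/639 = 0.3232 K/W
Known resistances:
  R_conv,in = 1/(4πr²h) = 1/(4π·0.922²·1800) = 5.201×10^-5 K/W
  R_copper = (1/0.922 − 1/0.954)/(4πk) = 0.03638/(4π·373) = 7.762×10^-6 K/W
R_ceramic fibre blanket = ΣR − ΣR_known = 0.3232 − 5.977×10^-5 = 0.3231 K/W
(1/r₁−1/r₂)/(4πk) = 0.3231 ⇒ k = 0.2790/(4π·0.3231) = 0.0687 W/m·K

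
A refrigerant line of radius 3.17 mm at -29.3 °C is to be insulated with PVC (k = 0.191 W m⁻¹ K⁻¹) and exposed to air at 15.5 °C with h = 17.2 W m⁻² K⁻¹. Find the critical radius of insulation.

r_cr = 1.11 cm

For a cylinder, r_cr = k_ins/h = 0.191/17.2 = 0.0111 m = 1.11 cm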